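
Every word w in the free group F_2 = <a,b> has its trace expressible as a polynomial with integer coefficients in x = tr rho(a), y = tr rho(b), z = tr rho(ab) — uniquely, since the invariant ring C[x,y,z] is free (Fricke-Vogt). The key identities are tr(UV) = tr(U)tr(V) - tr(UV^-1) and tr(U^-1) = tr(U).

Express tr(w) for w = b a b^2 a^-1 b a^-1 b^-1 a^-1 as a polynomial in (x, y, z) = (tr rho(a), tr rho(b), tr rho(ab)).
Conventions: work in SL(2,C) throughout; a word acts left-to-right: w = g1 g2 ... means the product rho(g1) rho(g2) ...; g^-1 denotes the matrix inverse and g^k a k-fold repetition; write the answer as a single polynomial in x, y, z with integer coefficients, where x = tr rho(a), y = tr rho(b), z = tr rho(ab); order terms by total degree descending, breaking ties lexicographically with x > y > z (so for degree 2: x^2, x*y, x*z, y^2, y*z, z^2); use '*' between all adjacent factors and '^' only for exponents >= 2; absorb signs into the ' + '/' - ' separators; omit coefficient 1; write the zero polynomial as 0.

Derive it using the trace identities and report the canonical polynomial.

x^2*y^3*z^2 - x^3*y^2*z - x*y^4*z - 2*x*y^2*z^3 + x^2*y^3 + x^2*y*z^2 + y^3*z^2 + y*z^4 + 2*x*y^2*z - x^2*y - 3*y*z^2 + x*z - y

use: trace(a b^2) = trace(b)*trace(a b) - trace(a) = y*z - x
apply: trace(b a b^2) = trace(b)*trace(a b^2) - trace(a b) = y^2*z - x*y - z
apply: trace(a b a b) = trace(a b)*trace(a b) - trace(1)   [split at repeated a] = z^2 - 2
trace(a b a) = trace(a)*trace(b a) - trace(b) = x*z - y
trace(b a b^2 a) = trace(b)*trace(a b a b) - trace(a b a) = y*z^2 - x*z - y
trace(a^-1 b a b^2) = trace(b a b^2)*trace(a) - trace(b a b^2 a) = x*y^2*z - x^2*y - y*z^2 + y
trace(b^2) = trace(b)*trace(b) - trace(1) = y^2 - 2
trace(b a^2 b) = trace(a)*trace(b^2 a) - trace(b^2) = x*y*z - x^2 - y^2 + 2
apply: trace(a b^3 a) = trace(b)*trace(b a^2 b) - trace(b a^2) = x*y^2*z - x^2*y - y^3 - x*z + 3*y
use: trace(b a^2 b a b) = trace(a)*trace(b a b^2 a) - trace(b a b^2) = x*y*z^2 - x^2*z - y^2*z + z
trace(b a^2 b a) = trace(a)*trace(b a b a) - trace(b a b) = x*z^2 - y*z - x
use: trace(a b a b^3 a) = trace(b)*trace(b a^2 b a b) - trace(b a^2 b a) = x*y^2*z^2 - x^2*y*z - y^3*z - x*z^2 + 2*y*z + x
apply: trace(a b a b a b) = trace(a b)*trace(a b a b) - trace(a^-1 b^-1)   [split at repeated a] = z^3 - 3*z
use: trace(a b a b a b^2) = trace(b)*trace(a b a b a b) - trace(a b a b a) = y*z^3 - x*z^2 - 2*y*z + x
trace(a b a b^3 a b) = trace(b)*trace(a b a b a b^2) - trace(a b a b a b) = y^2*z^3 - x*y*z^2 - 2*y^2*z - z^3 + x*y + 3*z
apply: trace(b a b^3 a b^-1 a) = trace(a b a b^3 a)*trace(b) - trace(a b a b^3 a b) = x*y^3*z^2 - x^2*y^2*z - y^4*z - y^2*z^3 + 4*y^2*z + z^3 - 3*z
apply: trace(b^-1 a^-1 b a b^3 a) = trace(b a b^3 a b^-1)*trace(a) - trace(b a b^3 a b^-1 a) = -x*y^3*z^2 + 2*x^2*y^2*z + y^4*z + y^2*z^3 - x^3*y - x*y^3 - x^2*z - 4*y^2*z - z^3 + 3*x*y + 3*z
apply: trace(b a^-1 b^-1 a^-1 b a b^2) = trace(b^-1 a^-1 b a b^3)*trace(a) - trace(b^-1 a^-1 b a b^3 a) = x*y^3*z^2 - x^2*y^2*z - y^4*z - y^2*z^3 + x*y^3 - x*y*z^2 + x^2*z + 4*y^2*z + z^3 - 2*x*y - 3*z
use: trace(b a b^2 a b) = trace(b)*trace(a b^2 a b) - trace(a b^2 a) = y^2*z^2 - 2*x*y*z + x^2 - 2
trace(a^-1 b a b^2 a b) = trace(b a b^2 a b)*trace(a) - trace(b a b^2 a b a) = x*y^2*z^2 - 2*x^2*y*z - y*z^3 + x^3 + x*z^2 + 2*y*z - 3*x
trace(a^-1 b a b^2 a b a^-1) = trace(a^-1 b a b^2 a b)*trace(a) - trace(a^-1 b a b^2 a b a) = x^2*y^2*z^2 - 2*x^3*y*z - x*y*z^3 + x^4 + x^2*z^2 - y^2*z^2 + 4*x*y*z - 4*x^2 + 2
use: trace(a b^3 a b) = trace(b)*trace(b a b a b) - trace(b a b a) = y^2*z^2 - x*y*z - y^2 - z^2 + 2
trace(b^2 a b^2 a b) = trace(b)*trace(a b^3 a b) - trace(a b^3 a) = y^3*z^2 - 2*x*y^2*z + x^2*y - y*z^2 + x*z - y
use: trace(b^2 a b^2 a b a) = trace(b)*trace(a b a b^2 a b) - trace(a b a b^2 a) = y^2*z^3 - 2*x*y*z^2 + x^2*z - y^2*z + x*y - z
trace(b a b^2 a b a^-1 b) = trace(b^2 a b^2 a b)*trace(a) - trace(b^2 a b^2 a b a) = x*y^3*z^2 - 2*x^2*y^2*z - y^2*z^3 + x^3*y + x*y*z^2 + y^2*z - 2*x*y + z
use: trace(a b a b a b a b) = trace(b a b a)*trace(b a b a) - trace(1)   [split at repeated b] = z^4 - 4*z^2 + 2
apply: trace(a b a b a b a) = trace(a)*trace(b a b a b a) - trace(b a b a b) = x*z^3 - y*z^2 - 2*x*z + y
use: trace(b a b a b^2 a b a) = trace(b)*trace(a b a b a b a b) - trace(a b a b a b a) = y*z^4 - x*z^3 - 3*y*z^2 + 2*x*z + y
trace(b a b^2 a b a^-1 b a) = trace(b a b a b^2 a b)*trace(a) - trace(b a b a b^2 a b a) = x*y^2*z^3 - 2*x^2*y*z^2 - y*z^4 + x^3*z - x*y^2*z + x*z^3 + x^2*y + 3*y*z^2 - 3*x*z - y
use: trace(a^-1 b a b^2 a b a^-1 b) = trace(b a b^2 a b a^-1 b)*trace(a) - trace(b a b^2 a b a^-1 b a) = x^2*y^3*z^2 - 2*x^3*y^2*z - 2*x*y^2*z^3 + x^4*y + 3*x^2*y*z^2 + y*z^4 - x^3*z + 2*x*y^2*z - x*z^3 - 3*x^2*y - 3*y*z^2 + 4*x*z + y
apply: trace(b a^-1 b^-1 a^-1 b a b^2 a) = trace(a^-1 b a b^2 a b a^-1)*trace(b) - trace(a^-1 b a b^2 a b a^-1 b) = x*y^2*z^3 - 2*x^2*y*z^2 - y^3*z^2 - y*z^4 + x^3*z + 2*x*y^2*z + x*z^3 - x^2*y + 3*y*z^2 - 4*x*z + y
trace(b a b^2 a^-1 b a^-1 b^-1 a^-1) = trace(b a^-1 b^-1 a^-1 b a b^2)*trace(a) - trace(b a^-1 b^-1 a^-1 b a b^2 a) = x^2*y^3*z^2 - x^3*y^2*z - x*y^4*z - 2*x*y^2*z^3 + x^2*y^3 + x^2*y*z^2 + y^3*z^2 + y*z^4 + 2*x*y^2*z - x^2*y - 3*y*z^2 + x*z - y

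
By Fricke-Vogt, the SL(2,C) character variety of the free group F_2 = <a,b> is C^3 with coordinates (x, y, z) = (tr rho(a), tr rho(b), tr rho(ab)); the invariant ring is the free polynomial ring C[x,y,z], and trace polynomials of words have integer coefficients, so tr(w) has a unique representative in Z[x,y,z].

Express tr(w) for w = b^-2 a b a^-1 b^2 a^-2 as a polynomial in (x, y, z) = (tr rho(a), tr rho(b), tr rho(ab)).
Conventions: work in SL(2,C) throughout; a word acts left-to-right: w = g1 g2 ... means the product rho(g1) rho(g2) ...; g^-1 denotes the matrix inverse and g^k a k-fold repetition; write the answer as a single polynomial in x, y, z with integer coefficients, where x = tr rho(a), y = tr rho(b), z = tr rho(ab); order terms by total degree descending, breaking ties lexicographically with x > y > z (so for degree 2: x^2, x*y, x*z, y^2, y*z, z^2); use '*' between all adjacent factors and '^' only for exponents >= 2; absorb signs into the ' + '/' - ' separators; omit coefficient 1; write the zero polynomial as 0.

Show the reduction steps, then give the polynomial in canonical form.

trace(b^2) = trace(b) * trace(b) - trace(1)  (reduce the b square) = y^2 - 2
use: trace(b^3) = trace(b) * trace(b^2) - trace(b)  (reduce the b square) = y^3 - 3*y
trace(a b^2) = trace(b) * trace(a b) - trace(a)  (reduce the b square) = y*z - x
trace(b a b^2) = trace(b) * trace(a b^2) - trace(a b)  (reduce the b square) = y^2*z - x*y - z
trace(b a b^3) = trace(b) * trace(b a b^2) - trace(b a b)  (reduce the b square) = y^3*z - x*y^2 - 2*y*z + x
trace(a b a b) = trace(b a) * trace(b a) - trace(1)  (split on b) = z^2 - 2
apply: trace(a b a) = trace(a) * trace(b a) - trace(b)  (reduce the a square) = x*z - y
apply: trace(a b a b^2) = trace(b) * trace(a b a b) - trace(a b a)  (reduce the b square) = y*z^2 - x*z - y
apply: trace(b a b^3 a) = trace(b) * trace(a b a b^2) - trace(a b a b)  (reduce the b square) = y^2*z^2 - x*y*z - y^2 - z^2 + 2
use: trace(a b^3 a^-1 b) = trace(b a b^3) * trace(a) - trace(b a b^3 a)  (eliminate a^-1) = x*y^3*z - x^2*y^2 - y^2*z^2 - x*y*z + x^2 + y^2 + z^2 - 2
apply: trace(b^-1 a b^3 a^-1) = trace(a b^3 a^-1) * trace(b) - trace(a b^3 a^-1 b)  (eliminate b^-1) = -x*y^3*z + x^2*y^2 + y^4 + y^2*z^2 + x*y*z - x^2 - 4*y^2 - z^2 + 2
apply: trace(b^2 a^-1 b^-2 a b) = trace(b^-1 a b^3 a^-1) * trace(b) - trace(b^-1 a b^3 a^-1 b)  (eliminate b^-1) = -x*y^4*z + x^2*y^3 + y^5 + y^3*z^2 + x*y^2*z - x^2*y - 5*y^3 - y*z^2 + 5*y
apply: trace(a^2 b a b) = trace(a) * trace(b a b a) - trace(b a b)  (reduce the a square) = x*z^2 - y*z - x
apply: trace(a^2 b a) = trace(a) * trace(b a^2) - trace(b a)  (reduce the a square) = x^2*z - x*y - z
apply: trace(a b a b^2 a) = trace(b) * trace(a^2 b a b) - trace(a^2 b a)  (reduce the b square) = x*y*z^2 - x^2*z - y^2*z + z
trace(a b a b a b) = trace(b a) * trace(b a b a) - trace(b^-1 a^-1)  (split on b) = z^3 - 3*z
use: trace(a b a b^2 a b) = trace(b) * trace(a b a b a b) - trace(a b a b a)  (reduce the b square) = y*z^3 - x*z^2 - 2*y*z + x
apply: trace(b^-1 a b a b^2 a) = trace(a b a b^2 a) * trace(b) - trace(a b a b^2 a b)  (eliminate b^-1) = x*y^2*z^2 - x^2*y*z - y^3*z - y*z^3 + x*z^2 + 3*y*z - x
apply: trace(b^-1 a b a b^2 a^-1) = trace(b^-1 a b a b^2) * trace(a) - trace(b^-1 a b a b^2 a)  (eliminate a^-1) = -x*y^2*z^2 + x^2*y*z + y^3*z + y*z^3 - 3*y*z - x
trace(b^2 a^-1 b^-2 a b a) = trace(b^-1 a b a b^2 a^-1) * trace(b) - trace(b^-1 a b a b^2 a^-1 b)  (eliminate b^-1) = -x*y^3*z^2 + x^2*y^2*z + y^4*z + y^2*z^3 - 4*y^2*z + z
apply: trace(b^-2 a b a^-1 b^2 a^-1) = trace(b^2 a^-1 b^-2 a b) * trace(a) - trace(b^2 a^-1 b^-2 a b a)  (eliminate a^-1) = -x^2*y^4*z + x^3*y^3 + x*y^5 + 2*x*y^3*z^2 - y^4*z - y^2*z^3 - x^3*y - 5*x*y^3 - x*y*z^2 + 4*y^2*z + 5*x*y - z
trace(b^-2 a b a^-1 b^2 a^-2) = trace(b^-2 a b a^-1 b^2 a^-1) * trace(a) - trace(b^-2 a b a^-1 b^2)  (eliminate a^-1) = -x^3*y^4*z + x^4*y^3 + x^2*y^5 + 2*x^2*y^3*z^2 - x*y^4*z - x*y^2*z^3 - x^4*y - 5*x^2*y^3 - x^2*y*z^2 + 4*x*y^2*z + 5*x^2*y - x*z - y

-x^3*y^4*z + x^4*y^3 + x^2*y^5 + 2*x^2*y^3*z^2 - x*y^4*z - x*y^2*z^3 - x^4*y - 5*x^2*y^3 - x^2*y*z^2 + 4*x*y^2*z + 5*x^2*y - x*z - y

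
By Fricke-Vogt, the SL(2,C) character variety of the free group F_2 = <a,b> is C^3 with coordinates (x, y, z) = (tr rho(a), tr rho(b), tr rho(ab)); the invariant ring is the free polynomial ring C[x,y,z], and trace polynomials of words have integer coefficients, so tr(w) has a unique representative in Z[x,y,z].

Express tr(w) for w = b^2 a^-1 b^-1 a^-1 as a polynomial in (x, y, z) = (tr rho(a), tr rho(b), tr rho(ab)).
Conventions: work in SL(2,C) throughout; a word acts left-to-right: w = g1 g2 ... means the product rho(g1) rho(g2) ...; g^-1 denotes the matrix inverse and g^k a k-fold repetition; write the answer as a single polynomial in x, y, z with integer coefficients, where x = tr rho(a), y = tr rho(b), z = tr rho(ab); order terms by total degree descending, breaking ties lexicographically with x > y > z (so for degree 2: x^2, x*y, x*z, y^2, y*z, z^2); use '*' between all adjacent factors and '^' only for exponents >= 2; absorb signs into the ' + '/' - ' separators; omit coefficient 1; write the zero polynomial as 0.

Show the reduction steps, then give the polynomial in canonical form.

x*y^2*z - y^3 - y*z^2 - x*z + 3*y

so trace(b a^-1) = trace(b)*trace(a) - trace(b a)  (eliminate a^-1) = x*y - z
reduce: trace(a^2 b) = trace(a)*trace(b a) - trace(b)  (reduce the a square) = x*z - y
so trace(a^2) = trace(a)*trace(a) - trace(1)  (reduce the a square) = x^2 - 2
trace(a b^2 a) = trace(b)*trace(a^2 b) - trace(a^2)  (reduce the b square) = x*y*z - x^2 - y^2 + 2
trace(a b a b) = trace(b a)*trace(b a) - trace(1)  (split on b) = z^2 - 2
trace(a b^2 a b) = trace(b)*trace(a b a b) - trace(a b a)  (reduce the b square) = y*z^2 - x*z - y
trace(b^-1 a b^2 a) = trace(a b^2 a)*trace(b) - trace(a b^2 a b)  (eliminate b^-1) = x*y^2*z - x^2*y - y^3 - y*z^2 + x*z + 3*y
trace(b^2 a^-1 b^-1 a) = trace(b^-1 a b^2)*trace(a) - trace(b^-1 a b^2 a)  (eliminate a^-1) = -x*y^2*z + x^2*y + y^3 + y*z^2 - 3*y
so trace(b^2 a^-1 b^-1 a^-1) = trace(b^2 a^-1 b^-1)*trace(a) - trace(b^2 a^-1 b^-1 a)  (eliminate a^-1) = x*y^2*z - y^3 - y*z^2 - x*z + 3*y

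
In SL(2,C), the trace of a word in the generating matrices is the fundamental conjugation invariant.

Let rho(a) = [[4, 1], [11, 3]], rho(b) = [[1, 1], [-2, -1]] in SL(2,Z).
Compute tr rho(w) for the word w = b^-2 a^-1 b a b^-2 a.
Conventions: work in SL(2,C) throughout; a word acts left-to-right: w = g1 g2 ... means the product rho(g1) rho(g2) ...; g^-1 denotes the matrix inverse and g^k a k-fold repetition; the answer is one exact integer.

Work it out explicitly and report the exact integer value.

10

rho(b^-1) = [[-1, -1], [2, 1]]
... * rho(b^-1) = [[-1, -1], [2, 1]]  ->  [[-1, 0], [0, -1]]
... * rho(a^-1) = [[3, -1], [-11, 4]]  ->  [[-3, 1], [11, -4]]
... * rho(b) = [[1, 1], [-2, -1]]  ->  [[-5, -4], [19, 15]]
... * rho(a) = [[4, 1], [11, 3]]  ->  [[-64, -17], [241, 64]]
... * rho(b^-1) = [[-1, -1], [2, 1]]  ->  [[30, 47], [-113, -177]]
... * rho(b^-1) = [[-1, -1], [2, 1]]  ->  [[64, 17], [-241, -64]]
... * rho(a) = [[4, 1], [11, 3]]  ->  [[443, 115], [-1668, -433]]
tr = 443 + -433 = 10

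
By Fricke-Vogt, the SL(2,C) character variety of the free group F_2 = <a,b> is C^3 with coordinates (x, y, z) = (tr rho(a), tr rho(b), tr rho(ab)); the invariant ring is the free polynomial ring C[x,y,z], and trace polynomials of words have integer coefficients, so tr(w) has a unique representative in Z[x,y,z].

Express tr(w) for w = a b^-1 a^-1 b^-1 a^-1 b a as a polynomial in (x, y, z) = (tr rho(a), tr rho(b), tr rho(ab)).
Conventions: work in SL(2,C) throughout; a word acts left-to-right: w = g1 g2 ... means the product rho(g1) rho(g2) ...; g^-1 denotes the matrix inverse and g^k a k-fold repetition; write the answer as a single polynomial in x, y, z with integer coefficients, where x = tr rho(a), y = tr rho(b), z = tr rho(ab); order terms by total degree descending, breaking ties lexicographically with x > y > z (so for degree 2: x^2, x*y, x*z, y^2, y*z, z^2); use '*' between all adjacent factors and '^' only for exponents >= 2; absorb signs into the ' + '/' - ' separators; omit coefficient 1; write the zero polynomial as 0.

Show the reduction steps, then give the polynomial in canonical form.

trace(a^2) = trace(a)*trace(a) - trace(1)   [square of a] = x^2 - 2
trace(b a^2) = trace(a)*trace(b a) - trace(b)   [square of a] = x*z - y
trace(a b a^2) = trace(a)*trace(b a^2) - trace(b a)   [square of a] = x^2*z - x*y - z
trace(b a b a) = trace(b a)*trace(b a) - trace(1)   [split at a repeated b] = z^2 - 2
trace(b a b) = trace(b)*trace(a b) - trace(a)   [square of b] = y*z - x
trace(a b a^2 b) = trace(a)*trace(b a b a) - trace(b a b)   [square of a] = x*z^2 - y*z - x
trace(b a^2 b^-1 a) = trace(a b a^2)*trace(b) - trace(a b a^2 b)   [inverse elimination on b] = x^2*y*z - x*y^2 - x*z^2 + x
trace(a^-1 b a^2 b^-1) = trace(b a^2 b^-1)*trace(a) - trace(b a^2 b^-1 a)   [inverse elimination on a] = -x^2*y*z + x^3 + x*y^2 + x*z^2 - 3*x
trace(a^-1 b a^2 b^-1 a^-1) = trace(a^-1 b a^2 b^-1)*trace(a) - trace(a^-1 b a^2 b^-1 a)   [inverse elimination on a] = -x^3*y*z + x^4 + x^2*y^2 + x^2*z^2 - 4*x^2 + 2
trace(a b^2 a) = trace(b)*trace(a^2 b) - trace(a^2)   [square of b] = x*y*z - x^2 - y^2 + 2
trace(a b^2 a^2) = trace(a)*trace(a b^2 a) - trace(a b^2)   [square of a] = x^2*y*z - x^3 - x*y^2 - y*z + 3*x
trace(a b^2 a^2 b) = trace(b)*trace(a^2 b a b) - trace(a^2 b a)   [square of b] = x*y*z^2 - x^2*z - y^2*z + z
trace(b a^2 b^-1 a b) = trace(a b^2 a^2)*trace(b) - trace(a b^2 a^2 b)   [inverse elimination on b] = x^2*y^2*z - x^3*y - x*y^3 - x*y*z^2 + x^2*z + 3*x*y - z
trace(a b a b a^2) = trace(a)*trace(a b a b a) - trace(a b a b)   [square of a] = x^2*z^2 - x*y*z - x^2 - z^2 + 2
trace(b a b a b a) = trace(b a b a)*trace(b a) - trace(a b)   [split at a repeated b] = z^3 - 3*z
trace(b a b a b) = trace(b)*trace(a b a b) - trace(a b a)   [square of b] = y*z^2 - x*z - y
trace(a b a b a^2 b) = trace(a)*trace(b a b a b a) - trace(b a b a b)   [square of a] = x*z^3 - y*z^2 - 2*x*z + y
trace(b a^2 b^-1 a b a) = trace(a b a b a^2)*trace(b) - trace(a b a b a^2 b)   [inverse elimination on b] = x^2*y*z^2 - x*y^2*z - x*z^3 - x^2*y + 2*x*z + y
trace(b a^-1 b a^2 b^-1 a) = trace(b a^2 b^-1 a b)*trace(a) - trace(b a^2 b^-1 a b a)   [inverse elimination on a] = x^3*y^2*z - x^4*y - x^2*y^3 - 2*x^2*y*z^2 + x^3*z + x*y^2*z + x*z^3 + 4*x^2*y - 3*x*z - y
trace(a^-1 b a^2 b^-1 a^-1 b) = trace(b a^-1 b a^2 b^-1)*trace(a) - trace(b a^-1 b a^2 b^-1 a)   [inverse elimination on a] = -x^3*y^2*z + x^4*y + x^2*y^3 + 2*x^2*y*z^2 - x^3*z - x*y^2*z - x*z^3 - 4*x^2*y + 4*x*z + y
trace(a b^-1 a^-1 b^-1 a^-1 b a) = trace(a^-1 b a^2 b^-1 a^-1)*trace(b) - trace(a^-1 b a^2 b^-1 a^-1 b)   [inverse elimination on b] = -x^2*y*z^2 + x^3*z + x*y^2*z + x*z^3 - 4*x*z + y

-x^2*y*z^2 + x^3*z + x*y^2*z + x*z^3 - 4*x*z + y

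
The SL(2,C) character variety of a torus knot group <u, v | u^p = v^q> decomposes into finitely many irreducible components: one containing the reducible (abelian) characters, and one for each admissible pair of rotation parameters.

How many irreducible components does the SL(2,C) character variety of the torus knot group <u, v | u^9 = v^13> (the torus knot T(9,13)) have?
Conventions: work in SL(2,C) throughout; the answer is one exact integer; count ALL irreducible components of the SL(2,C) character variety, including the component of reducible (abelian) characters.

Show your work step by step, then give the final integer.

For T(9,13): irreducibility forces the central element u^9 = v^13 to one of +I, -I.
So on each irreducible component the traces are pinned: tr(u) = 2*cos(pi*alpha/9) with 1 <= alpha <= 8, tr(v) = 2*cos(pi*beta/13) with 1 <= beta <= 12.
u^9 = (-1)^alpha I and v^13 = (-1)^beta I must agree, so alpha and beta have equal parity.
Enumerate parity-matched pairs: 4*6 odd-odd plus 4*6 even-even gives 48.
That is 48 components of irreducible characters, and with the reducible (abelian) component the total is 49.

49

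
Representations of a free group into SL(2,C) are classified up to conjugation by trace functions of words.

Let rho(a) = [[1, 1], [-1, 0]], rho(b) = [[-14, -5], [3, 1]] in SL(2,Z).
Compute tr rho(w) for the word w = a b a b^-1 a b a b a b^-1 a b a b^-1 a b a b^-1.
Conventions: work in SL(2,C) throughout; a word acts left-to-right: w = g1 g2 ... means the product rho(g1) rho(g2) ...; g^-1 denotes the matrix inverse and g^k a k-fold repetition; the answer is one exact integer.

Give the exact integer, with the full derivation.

-1478232631

rho(a) = [[1, 1], [-1, 0]]
... * rho(b) = [[-14, -5], [3, 1]]  ->  [[-11, -4], [14, 5]]
... * rho(a) = [[1, 1], [-1, 0]]  ->  [[-7, -11], [9, 14]]
... * rho(b^-1) = [[1, 5], [-3, -14]]  ->  [[26, 119], [-33, -151]]
... * rho(a) = [[1, 1], [-1, 0]]  ->  [[-93, 26], [118, -33]]
... * rho(b) = [[-14, -5], [3, 1]]  ->  [[1380, 491], [-1751, -623]]
... * rho(a) = [[1, 1], [-1, 0]]  ->  [[889, 1380], [-1128, -1751]]
... * rho(b) = [[-14, -5], [3, 1]]  ->  [[-8306, -3065], [10539, 3889]]
... * rho(a) = [[1, 1], [-1, 0]]  ->  [[-5241, -8306], [6650, 10539]]
... * rho(b^-1) = [[1, 5], [-3, -14]]  ->  [[19677, 90079], [-24967, -114296]]
... * rho(a) = [[1, 1], [-1, 0]]  ->  [[-70402, 19677], [89329, -24967]]
... * rho(b) = [[-14, -5], [3, 1]]  ->  [[1044659, 371687], [-1325507, -471612]]
... * rho(a) = [[1, 1], [-1, 0]]  ->  [[672972, 1044659], [-853895, -1325507]]
... * rho(b^-1) = [[1, 5], [-3, -14]]  ->  [[-2461005, -11260366], [3122626, 14287623]]
... * rho(a) = [[1, 1], [-1, 0]]  ->  [[8799361, -2461005], [-11164997, 3122626]]
... * rho(b) = [[-14, -5], [3, 1]]  ->  [[-130574069, -46457810], [165677836, 58947611]]
... * rho(a) = [[1, 1], [-1, 0]]  ->  [[-84116259, -130574069], [106730225, 165677836]]
... * rho(b^-1) = [[1, 5], [-3, -14]]  ->  [[307605948, 1407455671], [-390303283, -1785838579]]
tr = 307605948 + -1785838579 = -1478232631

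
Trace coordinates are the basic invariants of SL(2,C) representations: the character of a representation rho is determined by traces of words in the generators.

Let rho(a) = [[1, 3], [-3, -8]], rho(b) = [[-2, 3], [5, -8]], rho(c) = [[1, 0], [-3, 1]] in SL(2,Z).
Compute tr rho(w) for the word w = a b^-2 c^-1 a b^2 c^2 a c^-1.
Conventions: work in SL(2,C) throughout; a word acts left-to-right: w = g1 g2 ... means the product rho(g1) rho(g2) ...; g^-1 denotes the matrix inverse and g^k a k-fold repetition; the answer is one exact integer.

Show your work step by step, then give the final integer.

-853459

rho(a) = [[1, 3], [-3, -8]]
... * rho(b^-1) = [[-8, -3], [-5, -2]]  ->  [[-23, -9], [64, 25]]
... * rho(b^-1) = [[-8, -3], [-5, -2]]  ->  [[229, 87], [-637, -242]]
... * rho(c^-1) = [[1, 0], [3, 1]]  ->  [[490, 87], [-1363, -242]]
... * rho(a) = [[1, 3], [-3, -8]]  ->  [[229, 774], [-637, -2153]]
... * rho(b) = [[-2, 3], [5, -8]]  ->  [[3412, -5505], [-9491, 15313]]
... * rho(b) = [[-2, 3], [5, -8]]  ->  [[-34349, 54276], [95547, -150977]]
... * rho(c) = [[1, 0], [-3, 1]]  ->  [[-197177, 54276], [548478, -150977]]
... * rho(c) = [[1, 0], [-3, 1]]  ->  [[-360005, 54276], [1001409, -150977]]
... * rho(a) = [[1, 3], [-3, -8]]  ->  [[-522833, -1514223], [1454340, 4212043]]
... * rho(c^-1) = [[1, 0], [3, 1]]  ->  [[-5065502, -1514223], [14090469, 4212043]]
tr = -5065502 + 4212043 = -853459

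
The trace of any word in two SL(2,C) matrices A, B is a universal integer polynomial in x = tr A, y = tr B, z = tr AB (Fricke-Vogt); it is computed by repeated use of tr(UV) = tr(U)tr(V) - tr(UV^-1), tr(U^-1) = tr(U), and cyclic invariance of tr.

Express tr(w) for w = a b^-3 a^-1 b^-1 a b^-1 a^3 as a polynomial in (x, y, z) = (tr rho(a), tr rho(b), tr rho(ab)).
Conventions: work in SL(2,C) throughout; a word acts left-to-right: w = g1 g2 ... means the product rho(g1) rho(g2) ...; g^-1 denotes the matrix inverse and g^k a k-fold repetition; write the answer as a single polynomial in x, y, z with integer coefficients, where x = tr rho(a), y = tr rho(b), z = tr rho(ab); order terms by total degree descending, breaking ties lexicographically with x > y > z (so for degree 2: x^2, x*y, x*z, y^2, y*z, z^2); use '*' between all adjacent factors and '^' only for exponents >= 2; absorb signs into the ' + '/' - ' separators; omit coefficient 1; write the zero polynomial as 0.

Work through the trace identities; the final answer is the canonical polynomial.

trace(a^2) = trace(a) * trace(a) - trace(1) = x^2 - 2
trace(a^3) = trace(a) * trace(a^2) - trace(a) = x^3 - 3*x
so trace(a^4) = trace(a) * trace(a^3) - trace(a^2) = x^4 - 4*x^2 + 2
reduce: trace(a b a) = trace(a) * trace(b a) - trace(b) = x*z - y
so trace(b a^3) = trace(a) * trace(a b a) - trace(a b) = x^2*z - x*y - z
trace(a^4 b) = trace(a) * trace(b a^3) - trace(b a^2) = x^3*z - x^2*y - 2*x*z + y
trace(b^-1 a^4) = trace(a^4) * trace(b) - trace(a^4 b) = x^4*y - x^3*z - 3*x^2*y + 2*x*z + y
reduce: trace(a^4 b^-2) = trace(b^-1 a^4) * trace(b) - trace(b^-1 a^4 b) = x^4*y^2 - x^3*y*z - x^4 - 3*x^2*y^2 + 2*x*y*z + 4*x^2 + y^2 - 2
trace(b^-2 a^4 b^-1) = trace(a^4 b^-2) * trace(b) - trace(a^4 b^-1) = x^4*y^3 - x^3*y^2*z - 2*x^4*y - 3*x^2*y^3 + x^3*z + 2*x*y^2*z + 7*x^2*y + y^3 - 2*x*z - 3*y
reduce: trace(b^-1 a^4 b^-3) = trace(b^-2 a^4 b^-1) * trace(b) - trace(b^-2 a^4) = x^4*y^4 - x^3*y^3*z - 3*x^4*y^2 - 3*x^2*y^4 + 2*x^3*y*z + 2*x*y^3*z + x^4 + 10*x^2*y^2 + y^4 - 4*x*y*z - 4*x^2 - 4*y^2 + 2
trace(a^5) = trace(a) * trace(a^4) - trace(a^3) = x^5 - 5*x^3 + 5*x
trace(a^5 b) = trace(a) * trace(b a^4) - trace(b a^3) = x^4*z - x^3*y - 3*x^2*z + 2*x*y + z
trace(a b^-1 a^4) = trace(a^5) * trace(b) - trace(a^5 b) = x^5*y - x^4*z - 4*x^3*y + 3*x^2*z + 3*x*y - z
trace(a^5 b a) = trace(a) * trace(a b a^4) - trace(a b a^3) = x^5*z - x^4*y - 4*x^3*z + 3*x^2*y + 3*x*z - y
trace(b a b a) = trace(a b) * trace(a b) - trace(1)   [split at repeated a] = z^2 - 2
trace(b a b) = trace(b) * trace(a b) - trace(a) = y*z - x
trace(a b a b a) = trace(a) * trace(b a b a) - trace(b a b) = x*z^2 - y*z - x
so trace(a b a b a^2) = trace(a) * trace(a b a b a) - trace(a b a b) = x^2*z^2 - x*y*z - x^2 - z^2 + 2
trace(b a b a^4) = trace(a) * trace(a b a b a^2) - trace(a b a b a) = x^3*z^2 - x^2*y*z - x^3 - 2*x*z^2 + y*z + 3*x
reduce: trace(a^5 b a b) = trace(a) * trace(b a b a^4) - trace(b a b a^3) = x^4*z^2 - x^3*y*z - x^4 - 3*x^2*z^2 + 2*x*y*z + 4*x^2 + z^2 - 2
trace(a b a b^-1 a^4) = trace(a^5 b a) * trace(b) - trace(a^5 b a b) = x^5*y*z - x^4*y^2 - x^4*z^2 - 3*x^3*y*z + x^4 + 3*x^2*y^2 + 3*x^2*z^2 + x*y*z - 4*x^2 - y^2 - z^2 + 2
trace(b a b a b a) = trace(a b) * trace(a b a b) - trace(a^-1 b^-1)   [split at repeated a] = z^3 - 3*z
so trace(b a b a b) = trace(b) * trace(a b a b) - trace(a b a) = y*z^2 - x*z - y
so trace(a b a b a b a) = trace(a) * trace(b a b a b a) - trace(b a b a b) = x*z^3 - y*z^2 - 2*x*z + y
trace(a b a b a b a^2) = trace(a) * trace(a b a b a b a) - trace(a b a b a b) = x^2*z^3 - x*y*z^2 - 2*x^2*z - z^3 + x*y + 3*z
trace(a^4 b a b a b) = trace(a) * trace(a b a b a b a^2) - trace(a b a b a b a) = x^3*z^3 - x^2*y*z^2 - 2*x^3*z - 2*x*z^3 + x^2*y + y*z^2 + 5*x*z - y
trace(a b a b^-1 a^4 b) = trace(a^4 b a b a) * trace(b) - trace(a^4 b a b a b) = x^4*y*z^2 - x^3*y^2*z - x^3*z^3 - x^4*y - 2*x^2*y*z^2 + 2*x^3*z + 2*x*y^2*z + 2*x*z^3 + 3*x^2*y - 5*x*z - y
reduce: trace(b a b^-1 a^4 b^-1 a) = trace(a b a b^-1 a^4) * trace(b) - trace(a b a b^-1 a^4 b) = x^5*y^2*z - x^4*y^3 - 2*x^4*y*z^2 - 2*x^3*y^2*z + x^3*z^3 + 2*x^4*y + 3*x^2*y^3 + 5*x^2*y*z^2 - 2*x^3*z - x*y^2*z - 2*x*z^3 - 7*x^2*y - y^3 - y*z^2 + 5*x*z + 3*y
so trace(b^-1 a^-1 b a b^-1 a^4) = trace(b a b^-1 a^4 b^-1) * trace(a) - trace(b a b^-1 a^4 b^-1 a) = -x^5*y^2*z + x^6*y + x^4*y^3 + 2*x^4*y*z^2 - x^5*z + 2*x^3*y^2*z - x^3*z^3 - 6*x^4*y - 3*x^2*y^3 - 5*x^2*y*z^2 + 5*x^3*z + x*y^2*z + 2*x*z^3 + 10*x^2*y + y^3 + y*z^2 - 6*x*z - 3*y
trace(b a b^-1 a^3) = trace(a^3 b a) * trace(b) - trace(a^3 b a b) = x^3*y*z - x^2*y^2 - x^2*z^2 - x*y*z + x^2 + y^2 + z^2 - 2
trace(b^-1 a^-1 b a b^-1 a^4 b^-1) = trace(b^-1 a^-1 b a b^-1 a^4) * trace(b) - trace(b^-1 a^-1 b a b^-1 a^4 b) = -x^5*y^3*z + x^6*y^2 + x^4*y^4 + 2*x^4*y^2*z^2 - x^5*y*z + 2*x^3*y^3*z - x^3*y*z^3 - 6*x^4*y^2 - 3*x^2*y^4 - 5*x^2*y^2*z^2 + 4*x^3*y*z + x*y^3*z + 2*x*y*z^3 + 11*x^2*y^2 + x^2*z^2 + y^4 + y^2*z^2 - 5*x*y*z - x^2 - 4*y^2 - z^2 + 2
so trace(a b^-1 a^4 b^-3 a^-1 b) = trace(b^-1 a^-1 b a b^-1 a^4 b^-1) * trace(b) - trace(b^-1 a^-1 b a b^-1 a^4) = -x^5*y^4*z + x^6*y^3 + x^4*y^5 + 2*x^4*y^3*z^2 + 2*x^3*y^4*z - x^3*y^2*z^3 - x^6*y - 7*x^4*y^3 - 2*x^4*y*z^2 - 3*x^2*y^5 - 5*x^2*y^3*z^2 + x^5*z + 2*x^3*y^2*z + x^3*z^3 + x*y^4*z + 2*x*y^2*z^3 + 6*x^4*y + 14*x^2*y^3 + 6*x^2*y*z^2 + y^5 + y^3*z^2 - 5*x^3*z - 6*x*y^2*z - 2*x*z^3 - 11*x^2*y - 5*y^3 - 2*y*z^2 + 6*x*z + 5*y
so trace(a b^-3 a^-1 b^-1 a b^-1 a^3) = trace(a b^-1 a^4 b^-3 a^-1) * trace(b) - trace(a b^-1 a^4 b^-3 a^-1 b) = x^5*y^4*z - x^6*y^3 - 2*x^4*y^3*z^2 - 3*x^3*y^4*z + x^3*y^2*z^3 + x^6*y + 4*x^4*y^3 + 2*x^4*y*z^2 + 5*x^2*y^3*z^2 - x^5*z - x^3*z^3 + x*y^4*z - 2*x*y^2*z^3 - 5*x^4*y - 4*x^2*y^3 - 6*x^2*y*z^2 - y^3*z^2 + 5*x^3*z + 2*x*y^2*z + 2*x*z^3 + 7*x^2*y + y^3 + 2*y*z^2 - 6*x*z - 3*y

x^5*y^4*z - x^6*y^3 - 2*x^4*y^3*z^2 - 3*x^3*y^4*z + x^3*y^2*z^3 + x^6*y + 4*x^4*y^3 + 2*x^4*y*z^2 + 5*x^2*y^3*z^2 - x^5*z - x^3*z^3 + x*y^4*z - 2*x*y^2*z^3 - 5*x^4*y - 4*x^2*y^3 - 6*x^2*y*z^2 - y^3*z^2 + 5*x^3*z + 2*x*y^2*z + 2*x*z^3 + 7*x^2*y + y^3 + 2*y*z^2 - 6*x*z - 3*y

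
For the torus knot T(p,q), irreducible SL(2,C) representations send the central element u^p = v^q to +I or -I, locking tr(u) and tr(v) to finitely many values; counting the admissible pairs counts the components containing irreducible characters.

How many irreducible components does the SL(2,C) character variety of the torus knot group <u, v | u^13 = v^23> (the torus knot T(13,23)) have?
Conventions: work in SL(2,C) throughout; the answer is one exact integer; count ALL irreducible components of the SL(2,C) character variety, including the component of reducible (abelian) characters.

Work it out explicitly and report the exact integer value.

For T(13,23): irreducibility forces the central element u^13 = v^23 to one of +I, -I.
So on each irreducible component the traces are pinned: tr(u) = 2*cos(pi*alpha/13) with 1 <= alpha <= 12, tr(v) = 2*cos(pi*beta/23) with 1 <= beta <= 22.
The two central values (-1)^alpha I and (-1)^beta I must be the same matrix, so alpha and beta share a parity.
Counting: 6 odd alphas x 11 odd betas + 6 even alphas x 11 even betas = 66 + 66 = 132.
components with irreducible characters: 132; plus the single component of reducible (abelian) characters: total 133.

133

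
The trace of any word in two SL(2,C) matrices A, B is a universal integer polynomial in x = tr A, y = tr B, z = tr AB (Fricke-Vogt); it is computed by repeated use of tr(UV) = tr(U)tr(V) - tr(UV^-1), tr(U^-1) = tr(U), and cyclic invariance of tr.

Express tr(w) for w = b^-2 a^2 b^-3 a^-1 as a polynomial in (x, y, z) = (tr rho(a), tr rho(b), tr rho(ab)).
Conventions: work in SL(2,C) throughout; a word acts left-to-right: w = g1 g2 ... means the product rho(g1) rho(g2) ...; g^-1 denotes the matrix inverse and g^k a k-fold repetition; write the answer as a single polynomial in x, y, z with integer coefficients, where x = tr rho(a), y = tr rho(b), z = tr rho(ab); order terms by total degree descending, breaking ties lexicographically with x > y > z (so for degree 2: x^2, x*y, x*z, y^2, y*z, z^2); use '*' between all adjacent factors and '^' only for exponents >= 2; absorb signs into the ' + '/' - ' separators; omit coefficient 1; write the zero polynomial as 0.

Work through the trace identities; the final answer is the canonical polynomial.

x^2*y^4*z - x^3*y^3 - x*y^3*z^2 - x^2*y^2*z - y^4*z + x^3*y + x*y^3 + x*y*z^2 + 3*y^2*z - x*y - z

trace(a^2) = trace(a) trace(a) - trace(1)  (reduce the a square) = x^2 - 2
trace(a^2 b) = trace(a) trace(b a) - trace(b)  (reduce the a square) = x*z - y
trace(a^2 b^-1) = trace(a^2) trace(b) - trace(a^2 b)  (eliminate b^-1) = x^2*y - x*z - y
use: trace(b^-2 a^2) = trace(a^2 b^-1) trace(b) - trace(a^2)  (eliminate b^-1) = x^2*y^2 - x*y*z - x^2 - y^2 + 2
trace(b^-2 a^2 b^-1) = trace(b^-2 a^2) trace(b) - trace(b^-2 a^2 b)  (eliminate b^-1) = x^2*y^3 - x*y^2*z - 2*x^2*y - y^3 + x*z + 3*y
trace(b^-1 a^2 b^-3) = trace(b^-2 a^2 b^-1) trace(b) - trace(b^-2 a^2)  (eliminate b^-1) = x^2*y^4 - x*y^3*z - 3*x^2*y^2 - y^4 + 2*x*y*z + x^2 + 4*y^2 - 2
use: trace(a^3) = trace(a) trace(a^2) - trace(a)  (reduce the a square) = x^3 - 3*x
trace(a^3 b) = trace(a) trace(a b a) - trace(a b)  (reduce the a square) = x^2*z - x*y - z
trace(a b^-1 a^2) = trace(a^3) trace(b) - trace(a^3 b)  (eliminate b^-1) = x^3*y - x^2*z - 2*x*y + z
apply: trace(b a b a) = trace(b a) trace(b a) - trace(1)  (split on b) = z^2 - 2
trace(b a b) = trace(b) trace(a b) - trace(a)  (reduce the b square) = y*z - x
apply: trace(a^2 b a b) = trace(a) trace(b a b a) - trace(b a b)  (reduce the a square) = x*z^2 - y*z - x
trace(a b^-1 a^2 b) = trace(a^2 b a) trace(b) - trace(a^2 b a b)  (eliminate b^-1) = x^2*y*z - x*y^2 - x*z^2 + x
apply: trace(a b^-1 a^2 b^-1) = trace(a b^-1 a^2) trace(b) - trace(a b^-1 a^2 b)  (eliminate b^-1) = x^3*y^2 - 2*x^2*y*z - x*y^2 + x*z^2 + y*z - x
trace(b^-2 a b^-1 a^2) = trace(a b^-1 a^2 b^-1) trace(b) - trace(a b^-1 a^2)  (eliminate b^-1) = x^3*y^3 - 2*x^2*y^2*z - x^3*y - x*y^3 + x*y*z^2 + x^2*z + y^2*z + x*y - z
apply: trace(b^-1 a^2 b^-3 a) = trace(b^-2 a b^-1 a^2) trace(b) - trace(b^-2 a b^-1 a^2 b)  (eliminate b^-1) = x^3*y^4 - 2*x^2*y^3*z - 2*x^3*y^2 - x*y^4 + x*y^2*z^2 + 3*x^2*y*z + y^3*z + 2*x*y^2 - x*z^2 - 2*y*z + x
trace(b^-1 a^2 b^-3 a^-1) = trace(b^-1 a^2 b^-3) trace(a) - trace(b^-1 a^2 b^-3 a)  (eliminate a^-1) = x^2*y^3*z - x^3*y^2 - x*y^2*z^2 - x^2*y*z - y^3*z + x^3 + 2*x*y^2 + x*z^2 + 2*y*z - 3*x
trace(a b^-1) = trace(a) trace(b) - trace(a b)  (eliminate b^-1) = x*y - z
trace(b^-1 a b^-1) = trace(a b^-1) trace(b) - trace(a)  (eliminate b^-1) = x*y^2 - y*z - x
use: trace(a b^-3) = trace(b^-1 a b^-1) trace(b) - trace(b^-1 a)  (eliminate b^-1) = x*y^3 - y^2*z - 2*x*y + z
use: trace(b^-2 a^2 b^-3 a^-1) = trace(b^-1 a^2 b^-3 a^-1) trace(b) - trace(b^-1 a^2 b^-3 a^-1 b)  (eliminate b^-1) = x^2*y^4*z - x^3*y^3 - x*y^3*z^2 - x^2*y^2*z - y^4*z + x^3*y + x*y^3 + x*y*z^2 + 3*y^2*z - x*y - z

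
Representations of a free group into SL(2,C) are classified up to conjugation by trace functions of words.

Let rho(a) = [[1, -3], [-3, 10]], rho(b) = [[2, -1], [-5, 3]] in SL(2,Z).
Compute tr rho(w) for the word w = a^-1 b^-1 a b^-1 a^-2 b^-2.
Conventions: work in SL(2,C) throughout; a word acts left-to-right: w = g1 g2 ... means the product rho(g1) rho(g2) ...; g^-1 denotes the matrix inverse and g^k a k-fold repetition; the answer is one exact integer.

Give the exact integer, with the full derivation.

341159

rho(a^-1) = [[10, 3], [3, 1]]
... * rho(b^-1) = [[3, 1], [5, 2]]  ->  [[45, 16], [14, 5]]
... * rho(a) = [[1, -3], [-3, 10]]  ->  [[-3, 25], [-1, 8]]
... * rho(b^-1) = [[3, 1], [5, 2]]  ->  [[116, 47], [37, 15]]
... * rho(a^-1) = [[10, 3], [3, 1]]  ->  [[1301, 395], [415, 126]]
... * rho(a^-1) = [[10, 3], [3, 1]]  ->  [[14195, 4298], [4528, 1371]]
... * rho(b^-1) = [[3, 1], [5, 2]]  ->  [[64075, 22791], [20439, 7270]]
... * rho(b^-1) = [[3, 1], [5, 2]]  ->  [[306180, 109657], [97667, 34979]]
tr = 306180 + 34979 = 341159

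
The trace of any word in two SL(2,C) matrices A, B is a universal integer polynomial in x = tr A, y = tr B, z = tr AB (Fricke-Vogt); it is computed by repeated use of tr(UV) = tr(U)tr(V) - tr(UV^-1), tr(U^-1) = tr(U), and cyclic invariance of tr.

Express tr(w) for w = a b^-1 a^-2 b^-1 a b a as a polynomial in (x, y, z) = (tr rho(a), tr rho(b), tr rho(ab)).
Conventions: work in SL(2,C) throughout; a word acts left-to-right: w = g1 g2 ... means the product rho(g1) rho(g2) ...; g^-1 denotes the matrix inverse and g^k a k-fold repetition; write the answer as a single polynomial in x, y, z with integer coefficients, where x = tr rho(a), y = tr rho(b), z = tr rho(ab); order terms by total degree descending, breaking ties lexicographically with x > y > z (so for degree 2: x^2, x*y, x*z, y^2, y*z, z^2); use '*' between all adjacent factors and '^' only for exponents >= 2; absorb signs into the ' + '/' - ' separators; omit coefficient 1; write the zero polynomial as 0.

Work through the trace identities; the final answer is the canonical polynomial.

x^3*y*z^2 - x^4*z - 2*x^2*y^2*z - x^2*z^3 + x^3*y + x*y^3 + x*y*z^2 + 4*x^2*z - 3*x*y - z

trace(b a^2) = trace(a) * trace(b a) - trace(b) = x*z - y
trace(a b a^2) = trace(a) * trace(b a^2) - trace(b a) = x^2*z - x*y - z
trace(b a b a) = trace(b a) * trace(b a) - trace(1) = z^2 - 2
trace(b a b) = trace(b) * trace(a b) - trace(a) = y*z - x
trace(a b a^2 b) = trace(a) * trace(b a b a) - trace(b a b) = x*z^2 - y*z - x
trace(b^-1 a b a^2) = trace(a b a^2) * trace(b) - trace(a b a^2 b) = x^2*y*z - x*y^2 - x*z^2 + x
trace(b^-1 a b a^2 b^-1) = trace(b^-1 a b a^2) * trace(b) - trace(b^-1 a b a^2 b) = x^2*y^2*z - x*y^3 - x*y*z^2 - x^2*z + 2*x*y + z
trace(a^2 b a^2) = trace(a) * trace(a b a^2) - trace(a b a) = x^3*z - x^2*y - 2*x*z + y
trace(a^2) = trace(a) * trace(a) - trace(1) = x^2 - 2
trace(b a^2 b) = trace(b) * trace(a^2 b) - trace(a^2) = x*y*z - x^2 - y^2 + 2
trace(a^2 b a^2 b) = trace(a) * trace(b a^2 b a) - trace(b a^2 b) = x^2*z^2 - 2*x*y*z + y^2 - 2
trace(a b a^2 b^-1 a) = trace(a^2 b a^2) * trace(b) - trace(a^2 b a^2 b) = x^3*y*z - x^2*y^2 - x^2*z^2 + 2
trace(a b a b a^2) = trace(a) * trace(a b a b a) - trace(a b a b) = x^2*z^2 - x*y*z - x^2 - z^2 + 2
trace(b a b a b a) = trace(b a b a) * trace(b a) - trace(a b) = z^3 - 3*z
trace(b a b a b) = trace(b) * trace(a b a b) - trace(a b a) = y*z^2 - x*z - y
trace(a b a b a^2 b) = trace(a) * trace(b a b a b a) - trace(b a b a b) = x*z^3 - y*z^2 - 2*x*z + y
trace(a b a^2 b^-1 a b) = trace(a b a b a^2) * trace(b) - trace(a b a b a^2 b) = x^2*y*z^2 - x*y^2*z - x*z^3 - x^2*y + 2*x*z + y
trace(b^-1 a b a^2 b^-1 a) = trace(a b a^2 b^-1 a) * trace(b) - trace(a b a^2 b^-1 a b) = x^3*y^2*z - x^2*y^3 - 2*x^2*y*z^2 + x*y^2*z + x*z^3 + x^2*y - 2*x*z + y
trace(b^-1 a b a^2 b^-1 a^-1) = trace(b^-1 a b a^2 b^-1) * trace(a) - trace(b^-1 a b a^2 b^-1 a) = x^2*y*z^2 - x^3*z - x*y^2*z - x*z^3 + x^2*y + 3*x*z - y
trace(a b^-1 a^-2 b^-1 a b a) = trace(b^-1 a b a^2 b^-1 a^-1) * trace(a) - trace(b^-1 a b a^2 b^-1) = x^3*y*z^2 - x^4*z - 2*x^2*y^2*z - x^2*z^3 + x^3*y + x*y^3 + x*y*z^2 + 4*x^2*z - 3*x*y - z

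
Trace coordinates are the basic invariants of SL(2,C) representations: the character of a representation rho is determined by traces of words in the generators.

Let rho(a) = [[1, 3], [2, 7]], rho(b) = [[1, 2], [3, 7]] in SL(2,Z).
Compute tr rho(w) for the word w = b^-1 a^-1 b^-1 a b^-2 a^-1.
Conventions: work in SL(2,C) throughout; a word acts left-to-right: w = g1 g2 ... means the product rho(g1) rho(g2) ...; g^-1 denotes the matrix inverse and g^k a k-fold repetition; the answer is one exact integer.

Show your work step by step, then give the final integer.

0

rho(b^-1) = [[7, -2], [-3, 1]]
... * rho(a^-1) = [[7, -3], [-2, 1]]  ->  [[53, -23], [-23, 10]]
... * rho(b^-1) = [[7, -2], [-3, 1]]  ->  [[440, -129], [-191, 56]]
... * rho(a) = [[1, 3], [2, 7]]  ->  [[182, 417], [-79, -181]]
... * rho(b^-1) = [[7, -2], [-3, 1]]  ->  [[23, 53], [-10, -23]]
... * rho(b^-1) = [[7, -2], [-3, 1]]  ->  [[2, 7], [-1, -3]]
... * rho(a^-1) = [[7, -3], [-2, 1]]  ->  [[0, 1], [-1, 0]]
tr = 0 + 0 = 0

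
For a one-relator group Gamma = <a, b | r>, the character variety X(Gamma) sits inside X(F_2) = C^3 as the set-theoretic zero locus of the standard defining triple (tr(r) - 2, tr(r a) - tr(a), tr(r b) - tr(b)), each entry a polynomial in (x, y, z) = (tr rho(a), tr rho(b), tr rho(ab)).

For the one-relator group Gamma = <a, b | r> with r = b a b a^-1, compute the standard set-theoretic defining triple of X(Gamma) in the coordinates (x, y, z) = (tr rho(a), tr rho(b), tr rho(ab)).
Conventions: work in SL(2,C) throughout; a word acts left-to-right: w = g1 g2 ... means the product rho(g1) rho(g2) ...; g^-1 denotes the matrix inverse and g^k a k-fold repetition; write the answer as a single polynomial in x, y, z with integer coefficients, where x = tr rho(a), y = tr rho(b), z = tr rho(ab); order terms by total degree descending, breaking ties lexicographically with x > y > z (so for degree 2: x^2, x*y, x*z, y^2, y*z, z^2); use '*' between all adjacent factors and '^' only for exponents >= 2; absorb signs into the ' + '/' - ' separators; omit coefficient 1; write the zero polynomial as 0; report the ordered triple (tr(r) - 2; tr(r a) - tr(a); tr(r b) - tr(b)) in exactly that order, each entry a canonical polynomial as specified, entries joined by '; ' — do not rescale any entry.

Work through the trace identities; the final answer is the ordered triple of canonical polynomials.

x*y*z - x^2 - z^2; y*z - 2*x; x*y^2*z - x^2*y - y*z^2

trace(b a b) = trace(b) * trace(a b) - trace(a)  (reduce the b square) = y*z - x
and trace(b a b a) = trace(b a) * trace(b a) - trace(1)  (split on b) = z^2 - 2
and trace(b a b a^-1) = trace(b a b) * trace(a) - trace(b a b a)  (eliminate a^-1) = x*y*z - x^2 - z^2 + 2
trace(b^2 a b) = trace(b) * trace(b a b) - trace(b a) = y^2*z - x*y - z
next, trace(a b a) = trace(a) * trace(b a) - trace(b) = x*z - y
and trace(b^2 a b a) = trace(b) * trace(a b a b) - trace(a b a) = y*z^2 - x*z - y
and trace(b a b a^-1 b) = trace(b^2 a b) * trace(a) - trace(b^2 a b a) = x*y^2*z - x^2*y - y*z^2 + y
assemble the triple (trace(r) - 2; trace(r a) - x; trace(r b) - y)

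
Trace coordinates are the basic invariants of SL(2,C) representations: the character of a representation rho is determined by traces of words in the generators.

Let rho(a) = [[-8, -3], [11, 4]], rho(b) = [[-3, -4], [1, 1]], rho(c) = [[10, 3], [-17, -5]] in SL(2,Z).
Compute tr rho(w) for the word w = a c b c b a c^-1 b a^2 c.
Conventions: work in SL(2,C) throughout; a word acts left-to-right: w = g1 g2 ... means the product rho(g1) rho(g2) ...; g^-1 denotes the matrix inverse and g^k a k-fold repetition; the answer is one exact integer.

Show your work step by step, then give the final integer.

rho(a) = [[-8, -3], [11, 4]]
... * rho(c) = [[10, 3], [-17, -5]]  ->  [[-29, -9], [42, 13]]
... * rho(b) = [[-3, -4], [1, 1]]  ->  [[78, 107], [-113, -155]]
... * rho(c) = [[10, 3], [-17, -5]]  ->  [[-1039, -301], [1505, 436]]
... * rho(b) = [[-3, -4], [1, 1]]  ->  [[2816, 3855], [-4079, -5584]]
... * rho(a) = [[-8, -3], [11, 4]]  ->  [[19877, 6972], [-28792, -10099]]
... * rho(c^-1) = [[-5, -3], [17, 10]]  ->  [[19139, 10089], [-27723, -14614]]
... * rho(b) = [[-3, -4], [1, 1]]  ->  [[-47328, -66467], [68555, 96278]]
... * rho(a) = [[-8, -3], [11, 4]]  ->  [[-352513, -123884], [510618, 179447]]
... * rho(a) = [[-8, -3], [11, 4]]  ->  [[1457380, 562003], [-2111027, -814066]]
... * rho(c) = [[10, 3], [-17, -5]]  ->  [[5019749, 1562125], [-7271148, -2262751]]
tr = 5019749 + -2262751 = 2756998

2756998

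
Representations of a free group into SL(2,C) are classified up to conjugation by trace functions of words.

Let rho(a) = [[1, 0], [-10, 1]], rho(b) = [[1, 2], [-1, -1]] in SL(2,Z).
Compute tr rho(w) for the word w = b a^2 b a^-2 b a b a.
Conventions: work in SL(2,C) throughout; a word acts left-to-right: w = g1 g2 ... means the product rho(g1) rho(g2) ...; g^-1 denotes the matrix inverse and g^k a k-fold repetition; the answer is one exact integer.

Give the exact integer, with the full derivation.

rho(b) = [[1, 2], [-1, -1]]
... * rho(a) = [[1, 0], [-10, 1]]  ->  [[-19, 2], [9, -1]]
... * rho(a) = [[1, 0], [-10, 1]]  ->  [[-39, 2], [19, -1]]
... * rho(b) = [[1, 2], [-1, -1]]  ->  [[-41, -80], [20, 39]]
... * rho(a^-1) = [[1, 0], [10, 1]]  ->  [[-841, -80], [410, 39]]
... * rho(a^-1) = [[1, 0], [10, 1]]  ->  [[-1641, -80], [800, 39]]
... * rho(b) = [[1, 2], [-1, -1]]  ->  [[-1561, -3202], [761, 1561]]
... * rho(a) = [[1, 0], [-10, 1]]  ->  [[30459, -3202], [-14849, 1561]]
... * rho(b) = [[1, 2], [-1, -1]]  ->  [[33661, 64120], [-16410, -31259]]
... * rho(a) = [[1, 0], [-10, 1]]  ->  [[-607539, 64120], [296180, -31259]]
tr = -607539 + -31259 = -638798

-638798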